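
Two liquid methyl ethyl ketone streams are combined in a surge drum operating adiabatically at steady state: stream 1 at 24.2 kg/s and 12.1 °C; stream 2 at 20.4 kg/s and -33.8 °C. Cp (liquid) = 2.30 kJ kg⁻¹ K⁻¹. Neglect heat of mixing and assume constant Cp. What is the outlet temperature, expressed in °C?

T_out = -8.89 °C

No heat crosses the boundary, so H_out = H_in.
Σ ṁᵢCp,ᵢTᵢ = 24.2×2.30×12.1 + 20.4×2.30×-33.8 = -912.41
Σ ṁᵢCp,ᵢ = 24.2×2.30 + 20.4×2.30 = 102.58
T_out = -912.41 / 102.58 = -8.8946 °C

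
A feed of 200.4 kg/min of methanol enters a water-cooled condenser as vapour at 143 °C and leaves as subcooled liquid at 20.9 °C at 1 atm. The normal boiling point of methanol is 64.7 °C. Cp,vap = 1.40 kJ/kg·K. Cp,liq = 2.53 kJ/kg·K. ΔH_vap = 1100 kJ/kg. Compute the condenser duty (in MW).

Q_c = 4.41 MW

vapour 143→64.7 °C: -109.62 kJ/kg
condensation at 64.7 °C: -1100 kJ/kg
liquid 64.7→20.9 °C: -110.81 kJ/kg
Δh = -109.62 + -1100 + -110.81 = -1320.4 kJ/kg
Q = ṁ·Δh = 200.4 kg/min × -1320.4 kJ/kg = -264610 kJ/min
|Q| = 4410.2 kW = 4.4102 MW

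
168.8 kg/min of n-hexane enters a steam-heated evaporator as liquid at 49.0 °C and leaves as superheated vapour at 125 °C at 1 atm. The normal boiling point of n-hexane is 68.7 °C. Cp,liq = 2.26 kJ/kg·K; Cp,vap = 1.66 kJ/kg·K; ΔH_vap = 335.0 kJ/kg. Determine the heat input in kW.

liquid 49.0→68.7 °C: 44.522 kJ/kg
vaporisation at 68.7 °C: 335 kJ/kg
vapour 68.7→125 °C: 93.458 kJ/kg
Δh = 44.522 + 335 + 93.458 = 472.98 kJ/kg
Q = ṁ·Δh = 168.8 kg/min × 472.98 kJ/kg = 79839 kJ/min
|Q| = 1330.7 kW

Q = 1330 kW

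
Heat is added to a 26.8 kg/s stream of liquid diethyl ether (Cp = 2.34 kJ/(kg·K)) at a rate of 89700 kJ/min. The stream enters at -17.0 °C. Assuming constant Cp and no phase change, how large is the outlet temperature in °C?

T_out = 6.84 °C

Q = 89700 kJ/min = 1495 kJ/s
ΔT = Q/(ṁ·Cp) = 1495/(26.8×2.34) = 23.839 K
T_out = -17.0 + 23.839 = 6.8391 °C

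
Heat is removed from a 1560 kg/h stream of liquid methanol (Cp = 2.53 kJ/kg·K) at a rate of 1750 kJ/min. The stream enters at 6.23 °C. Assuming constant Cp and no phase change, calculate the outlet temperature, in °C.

Q = 1750 kJ/min = 105000 kJ/h
ΔT = Q/(ṁ·Cp) = 105000/(1560×2.53) = 26.604 K
T_out = 6.23 − 26.604 = -20.374 °C

T_out = -20.4 °C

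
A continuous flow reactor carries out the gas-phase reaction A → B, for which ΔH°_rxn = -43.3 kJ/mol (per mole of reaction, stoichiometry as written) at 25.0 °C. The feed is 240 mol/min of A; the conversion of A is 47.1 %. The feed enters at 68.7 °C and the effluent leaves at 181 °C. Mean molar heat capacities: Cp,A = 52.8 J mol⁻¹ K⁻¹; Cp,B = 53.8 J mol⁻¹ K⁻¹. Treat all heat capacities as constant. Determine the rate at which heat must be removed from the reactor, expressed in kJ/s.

Extent of reaction ξ = 0.471 × 240 = 113.04 mol/min
Reaction term: ξ·ΔH°_rxn = 113.04 × -43.3 = -4894.6 kJ/min
Sensible, feed 68.7→25 °C: -553.77 kJ/min
Outlet flows (mol/min): A 126.96, B 113.04
Sensible, products 25→181 °C: 1994.5 kJ/min
Q = ΔH = -3453.9 kJ/min = -57.566 kW
Heat removed = 57.566 kJ/s

Q_out = 57.6 kJ/s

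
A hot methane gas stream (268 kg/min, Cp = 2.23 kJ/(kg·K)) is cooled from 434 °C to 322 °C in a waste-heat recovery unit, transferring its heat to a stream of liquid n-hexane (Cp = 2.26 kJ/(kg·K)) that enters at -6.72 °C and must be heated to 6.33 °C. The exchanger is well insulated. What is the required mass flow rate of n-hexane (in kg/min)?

ṁ_c = 2270 kg/min

Heat released by hot stream: Q = 268 × 2.23 × (434 − 322) = 66936 kJ/min
Energy balance on cold side (adiabatic exchanger): Q = ṁ_c·Cp_c·(T_c,out − T_c,in)
ṁ_c = 66936 / [2.26 × (6.33 − -6.72)] = 2269.5 kg/min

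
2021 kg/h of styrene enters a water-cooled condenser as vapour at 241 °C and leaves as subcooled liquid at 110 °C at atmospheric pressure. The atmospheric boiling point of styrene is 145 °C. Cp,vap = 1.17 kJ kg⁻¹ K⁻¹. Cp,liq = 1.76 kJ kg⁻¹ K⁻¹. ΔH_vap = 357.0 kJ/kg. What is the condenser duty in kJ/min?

vapour 241→145 °C: -112.32 kJ/kg
condensation at 145 °C: -357 kJ/kg
liquid 145→110 °C: -61.6 kJ/kg
Δh = -112.32 + -357 + -61.6 = -530.92 kJ/kg
Q = ṁ·Δh = 2021 kg/h × -530.92 kJ/kg = -1.073e+06 kJ/h
|Q| = 298.05 kW = 17883 kJ/min

Q_c = 17900 kJ/min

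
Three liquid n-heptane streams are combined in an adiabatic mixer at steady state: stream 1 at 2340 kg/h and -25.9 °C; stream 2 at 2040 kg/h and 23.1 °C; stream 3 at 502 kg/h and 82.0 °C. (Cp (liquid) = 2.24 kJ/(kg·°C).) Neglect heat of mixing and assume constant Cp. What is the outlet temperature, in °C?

T_out = 5.67 °C

Energy balance with Q = 0: Σ ṁᵢCp,ᵢ(T_out − Tᵢ) = 0
T_out = Σ ṁᵢCp,ᵢTᵢ / Σ ṁᵢCp,ᵢ
      = 62008 / 10936 = 5.6702 °C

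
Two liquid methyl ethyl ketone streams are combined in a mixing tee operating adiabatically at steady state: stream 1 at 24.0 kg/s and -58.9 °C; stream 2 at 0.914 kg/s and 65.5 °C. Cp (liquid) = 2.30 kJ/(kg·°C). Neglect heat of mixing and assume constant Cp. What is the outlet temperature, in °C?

T_out = -54.3 °C

Energy balance with Q = 0: Σ ṁᵢCp,ᵢ(T_out − Tᵢ) = 0
Σ ṁᵢCp,ᵢTᵢ = 24.0×2.30×-58.9 + 0.914×2.30×65.5 = -3113.6
Σ ṁᵢCp,ᵢ = 24.0×2.30 + 0.914×2.30 = 57.302
T_out = -3113.6 / 57.302 = -54.336 °C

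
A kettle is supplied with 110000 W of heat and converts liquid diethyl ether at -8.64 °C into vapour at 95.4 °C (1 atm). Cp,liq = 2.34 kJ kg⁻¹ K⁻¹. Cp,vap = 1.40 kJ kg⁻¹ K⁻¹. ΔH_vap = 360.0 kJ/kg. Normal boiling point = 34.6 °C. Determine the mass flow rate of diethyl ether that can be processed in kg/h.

Δh = 2.34×(34.6−-8.64) + 360.0 + 1.40×(95.4−34.6) = 546.3 kJ/kg
Q = 110000 W = 110 kJ/s = 396000 kJ/h
ṁ = Q/Δh = 396000 / 546.3 = 724.87 kg/h

ṁ = 725 kg/h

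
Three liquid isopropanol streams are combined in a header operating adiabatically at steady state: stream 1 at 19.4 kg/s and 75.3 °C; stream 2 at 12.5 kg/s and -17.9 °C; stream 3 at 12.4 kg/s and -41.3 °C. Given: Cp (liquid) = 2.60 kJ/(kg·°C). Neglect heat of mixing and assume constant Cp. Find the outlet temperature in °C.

Energy balance with Q = 0: Σ ṁᵢCp,ᵢ(T_out − Tᵢ) = 0
Σ ṁᵢCp,ᵢTᵢ = 19.4×2.60×75.3 + 12.5×2.60×-17.9 + 12.4×2.60×-41.3 = 1884.9
Σ ṁᵢCp,ᵢ = 19.4×2.60 + 12.5×2.60 + 12.4×2.60 = 115.18
T_out = 1884.9 / 115.18 = 16.365 °C

T_out = 16.4 °C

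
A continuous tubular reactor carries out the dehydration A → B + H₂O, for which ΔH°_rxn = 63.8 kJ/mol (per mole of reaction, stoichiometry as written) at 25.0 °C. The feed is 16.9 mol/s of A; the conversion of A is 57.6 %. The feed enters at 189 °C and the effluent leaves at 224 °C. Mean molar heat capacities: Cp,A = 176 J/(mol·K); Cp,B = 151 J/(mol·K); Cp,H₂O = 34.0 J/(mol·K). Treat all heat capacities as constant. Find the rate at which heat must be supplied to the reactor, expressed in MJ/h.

Extent of reaction ξ = 0.576 × 16.9 = 9.7344 mol/s
Reaction term: ξ·ΔH°_rxn = 9.7344 × 63.8 = 621.05 kJ/s
Sensible, feed 189→25 °C: -487.8 kJ/s
Outlet flows (mol/s): A 7.1656, B 9.7344, H₂O 9.7344
Sensible, products 25→224 °C: 609.34 kJ/s
Q = ΔH = 742.59 kJ/s = 742.59 kW
Heat supplied = 2673.3 MJ/h

Q_in = 2670 MJ/h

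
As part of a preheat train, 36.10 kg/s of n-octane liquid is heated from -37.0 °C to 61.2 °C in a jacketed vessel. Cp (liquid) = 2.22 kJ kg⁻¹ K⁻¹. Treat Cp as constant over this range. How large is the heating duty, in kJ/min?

Q = ṁ·Cp·ΔT = 36.10 × 2.22 × (61.2 − -37.0) = 7869.9 kJ/s
Heating duty = 472200 kJ/min

Q = 472000 kJ/min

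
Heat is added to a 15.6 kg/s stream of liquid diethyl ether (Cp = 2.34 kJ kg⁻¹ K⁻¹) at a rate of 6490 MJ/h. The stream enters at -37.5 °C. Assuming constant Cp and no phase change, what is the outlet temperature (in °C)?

T_out = 11.9 °C

Q = 6490 MJ/h = 1802.8 kJ/s
ΔT = Q/(ṁ·Cp) = 1802.8/(15.6×2.34) = 49.386 K
T_out = -37.5 + 49.386 = 11.886 °C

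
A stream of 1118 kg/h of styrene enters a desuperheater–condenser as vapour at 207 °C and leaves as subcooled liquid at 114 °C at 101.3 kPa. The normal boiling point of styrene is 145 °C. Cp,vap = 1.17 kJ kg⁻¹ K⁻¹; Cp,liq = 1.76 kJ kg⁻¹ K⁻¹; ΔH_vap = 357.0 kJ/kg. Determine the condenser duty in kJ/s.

Q_c = 150 kJ/s

vapour 207→145 °C: -72.54 kJ/kg
condensation at 145 °C: -357 kJ/kg
liquid 145→114 °C: -54.56 kJ/kg
Δh = -72.54 + -357 + -54.56 = -484.1 kJ/kg
Q = ṁ·Δh = 1118 kg/h × -484.1 kJ/kg = -541220 kJ/h
|Q| = 150.34 kW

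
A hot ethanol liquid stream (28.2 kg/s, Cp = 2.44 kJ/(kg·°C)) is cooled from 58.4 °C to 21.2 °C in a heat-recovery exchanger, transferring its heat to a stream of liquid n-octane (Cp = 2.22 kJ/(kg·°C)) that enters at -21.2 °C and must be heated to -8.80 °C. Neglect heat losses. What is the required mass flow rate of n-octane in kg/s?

ṁ_c = 93.0 kg/s

Heat released by hot stream: Q = 28.2 × 2.44 × (58.4 − 21.2) = 2559.7 kJ/s
Energy balance on cold side (adiabatic exchanger): Q = ṁ_c·Cp_c·(T_c,out − T_c,in)
ṁ_c = 2559.7 / [2.22 × (-8.80 − -21.2)] = 92.984 kg/s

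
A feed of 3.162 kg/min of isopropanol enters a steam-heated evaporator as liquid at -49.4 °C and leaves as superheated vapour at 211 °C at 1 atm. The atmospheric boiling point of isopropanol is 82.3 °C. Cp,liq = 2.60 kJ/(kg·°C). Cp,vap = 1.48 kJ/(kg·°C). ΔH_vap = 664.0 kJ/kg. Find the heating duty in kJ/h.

Q = 227000 kJ/h

liquid -49.4→82.3 °C: 342.42 kJ/kg
vaporisation at 82.3 °C: 664 kJ/kg
vapour 82.3→211 °C: 190.48 kJ/kg
Δh = 342.42 + 664 + 190.48 = 1196.9 kJ/kg
Q = ṁ·Δh = 3.162 kg/min × 1196.9 kJ/kg = 3784.6 kJ/min
|Q| = 63.076 kW = 227080 kJ/h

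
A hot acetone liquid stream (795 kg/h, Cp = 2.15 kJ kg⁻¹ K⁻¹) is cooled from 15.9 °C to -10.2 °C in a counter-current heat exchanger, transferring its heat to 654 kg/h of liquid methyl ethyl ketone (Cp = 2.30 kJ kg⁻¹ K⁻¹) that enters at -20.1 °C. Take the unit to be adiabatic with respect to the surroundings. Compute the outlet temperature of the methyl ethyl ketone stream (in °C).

Heat released by hot stream: Q = 795 × 2.15 × (15.9 − -10.2) = 44611 kJ/h
Energy balance on cold side (adiabatic exchanger): Q = ṁ_c·Cp_c·(T_c,out − T_c,in)
T_c,out = -20.1 + 44611/(654 × 2.30) = 9.5579 °C

T_c,out = 9.56 °C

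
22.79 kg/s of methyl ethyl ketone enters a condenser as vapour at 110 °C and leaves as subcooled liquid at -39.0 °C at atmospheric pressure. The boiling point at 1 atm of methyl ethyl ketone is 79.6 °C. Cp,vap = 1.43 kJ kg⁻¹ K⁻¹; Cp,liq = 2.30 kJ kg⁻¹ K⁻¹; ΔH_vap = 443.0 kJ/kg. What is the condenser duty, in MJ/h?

vapour 110→79.6 °C: -43.472 kJ/kg
condensation at 79.6 °C: -443 kJ/kg
liquid 79.6→-39.0 °C: -272.78 kJ/kg
Δh = -43.472 + -443 + -272.78 = -759.25 kJ/kg
Q = ṁ·Δh = 22.79 kg/s × -759.25 kJ/kg = -17303 kJ/s
|Q| = 17303 kW = 62292 MJ/h

Q_c = 62300 MJ/h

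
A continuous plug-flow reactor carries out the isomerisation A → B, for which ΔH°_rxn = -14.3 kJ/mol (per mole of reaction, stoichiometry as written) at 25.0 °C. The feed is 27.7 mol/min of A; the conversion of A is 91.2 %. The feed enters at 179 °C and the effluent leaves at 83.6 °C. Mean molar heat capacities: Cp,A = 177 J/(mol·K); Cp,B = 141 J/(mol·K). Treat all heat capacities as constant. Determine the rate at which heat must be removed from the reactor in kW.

Extent of reaction ξ = 0.912 × 27.7 = 25.262 mol/min
Reaction term: ξ·ΔH°_rxn = 25.262 × -14.3 = -361.25 kJ/min
Sensible, feed 179→25 °C: -755.05 kJ/min
Outlet flows (mol/min): A 2.4376, B 25.262
Sensible, products 25→83.6 °C: 234.02 kJ/min
Q = ΔH = -882.28 kJ/min = -14.705 kW
Heat removed = 14.705 kW

Q_out = 14.7 kW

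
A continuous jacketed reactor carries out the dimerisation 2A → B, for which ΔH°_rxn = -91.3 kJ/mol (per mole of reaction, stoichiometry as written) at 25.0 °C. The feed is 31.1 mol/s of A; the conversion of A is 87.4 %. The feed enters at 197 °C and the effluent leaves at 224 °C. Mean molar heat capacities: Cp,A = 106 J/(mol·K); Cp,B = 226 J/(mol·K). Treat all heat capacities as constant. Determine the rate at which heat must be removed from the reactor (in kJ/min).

Q_out = 66800 kJ/min

Extent of reaction ξ = 0.874 × 31.1 / 2 = 13.591 mol/s
Reaction term: ξ·ΔH°_rxn = 13.591 × -91.3 = -1240.8 kJ/s
Sensible, feed 197→25 °C: -567.02 kJ/s
Outlet flows (mol/s): A 3.9186, B 13.591
Sensible, products 25→224 °C: 693.89 kJ/s
Q = ΔH = -1114 kJ/s = -1114 kW
Heat removed = 66838 kJ/min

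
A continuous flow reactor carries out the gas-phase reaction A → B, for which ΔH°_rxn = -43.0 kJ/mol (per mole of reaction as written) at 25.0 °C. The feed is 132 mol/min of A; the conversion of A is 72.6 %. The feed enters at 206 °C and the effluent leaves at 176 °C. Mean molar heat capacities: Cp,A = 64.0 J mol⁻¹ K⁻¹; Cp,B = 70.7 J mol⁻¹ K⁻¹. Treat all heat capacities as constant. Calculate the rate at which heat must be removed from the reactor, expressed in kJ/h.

Extent of reaction ξ = 0.726 × 132 = 95.832 mol/min
Reaction term: ξ·ΔH°_rxn = 95.832 × -43.0 = -4120.8 kJ/min
Sensible, feed 206→25 °C: -1529.1 kJ/min
Outlet flows (mol/min): A 36.168, B 95.832
Sensible, products 25→176 °C: 1372.6 kJ/min
Q = ΔH = -4277.3 kJ/min = -71.288 kW
Heat removed = 256640 kJ/h

Q_out = 257000 kJ/h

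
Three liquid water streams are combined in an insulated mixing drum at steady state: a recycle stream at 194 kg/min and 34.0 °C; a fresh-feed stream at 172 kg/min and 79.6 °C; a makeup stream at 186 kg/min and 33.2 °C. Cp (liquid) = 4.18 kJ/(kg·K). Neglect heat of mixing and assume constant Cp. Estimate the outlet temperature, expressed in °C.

No heat crosses the boundary, so H_out = H_in.
T_out = Σ ṁᵢCp,ᵢTᵢ / Σ ṁᵢCp,ᵢ
      = 110610 / 2307.4 = 47.939 °C

T_out = 47.9 °C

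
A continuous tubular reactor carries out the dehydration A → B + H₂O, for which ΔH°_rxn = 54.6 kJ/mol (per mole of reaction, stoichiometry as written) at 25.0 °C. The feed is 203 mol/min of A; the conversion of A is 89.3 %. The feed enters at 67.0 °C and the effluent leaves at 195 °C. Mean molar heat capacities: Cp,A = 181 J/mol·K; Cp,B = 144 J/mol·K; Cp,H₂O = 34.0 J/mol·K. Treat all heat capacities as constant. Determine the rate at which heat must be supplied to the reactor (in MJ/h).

Q_in = 871 MJ/h

Extent of reaction ξ = 0.893 × 203 = 181.28 mol/min
Reaction term: ξ·ΔH°_rxn = 181.28 × 54.6 = 9897.8 kJ/min
Sensible, feed 67.0→25 °C: -1543.2 kJ/min
Outlet flows (mol/min): A 21.721, B 181.28, H₂O 181.28
Sensible, products 25→195 °C: 6153.9 kJ/min
Q = ΔH = 14508 kJ/min = 241.81 kW
Heat supplied = 870.51 MJ/h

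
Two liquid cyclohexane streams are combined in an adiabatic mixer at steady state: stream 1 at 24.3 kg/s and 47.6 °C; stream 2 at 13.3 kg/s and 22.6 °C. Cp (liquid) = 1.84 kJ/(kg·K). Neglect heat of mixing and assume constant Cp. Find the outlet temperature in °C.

No heat crosses the boundary, so H_out = H_in.
T_out = Σ ṁᵢCp,ᵢTᵢ / Σ ṁᵢCp,ᵢ
      = 2681.4 / 69.184 = 38.757 °C

T_out = 38.8 °C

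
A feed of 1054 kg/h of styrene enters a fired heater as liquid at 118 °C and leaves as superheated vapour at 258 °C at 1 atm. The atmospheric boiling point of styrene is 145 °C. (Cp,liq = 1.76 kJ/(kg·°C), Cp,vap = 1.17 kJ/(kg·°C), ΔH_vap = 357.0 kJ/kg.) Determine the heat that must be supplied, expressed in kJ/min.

liquid 118→145 °C: 47.52 kJ/kg
vaporisation at 145 °C: 357 kJ/kg
vapour 145→258 °C: 132.21 kJ/kg
Δh = 47.52 + 357 + 132.21 = 536.73 kJ/kg
Q = ṁ·Δh = 1054 kg/h × 536.73 kJ/kg = 565710 kJ/h
|Q| = 157.14 kW = 9428.6 kJ/min

Q = 9430 kJ/min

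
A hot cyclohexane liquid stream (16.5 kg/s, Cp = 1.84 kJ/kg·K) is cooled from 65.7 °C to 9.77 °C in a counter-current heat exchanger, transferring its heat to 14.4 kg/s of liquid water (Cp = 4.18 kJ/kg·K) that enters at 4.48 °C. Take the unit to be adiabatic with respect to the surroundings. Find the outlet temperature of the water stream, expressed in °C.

T_c,out = 32.7 °C

Heat released by hot stream: Q = 16.5 × 1.84 × (65.7 − 9.77) = 1698 kJ/s
Energy balance on cold side (adiabatic exchanger): Q = ṁ_c·Cp_c·(T_c,out − T_c,in)
T_c,out = 4.48 + 1698/(14.4 × 4.18) = 32.69 °C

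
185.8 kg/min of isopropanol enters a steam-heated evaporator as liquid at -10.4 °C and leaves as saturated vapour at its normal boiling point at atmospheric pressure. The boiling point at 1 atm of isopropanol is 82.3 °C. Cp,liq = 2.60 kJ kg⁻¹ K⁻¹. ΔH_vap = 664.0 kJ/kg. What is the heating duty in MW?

liquid -10.4→82.3 °C: 241.02 kJ/kg
vaporisation at 82.3 °C: 664 kJ/kg
Δh = 241.02 + 664 = 905.02 kJ/kg
Q = ṁ·Δh = 185.8 kg/min × 905.02 kJ/kg = 168150 kJ/min
|Q| = 2802.5 kW = 2.8025 MW

Q = 2.80 MW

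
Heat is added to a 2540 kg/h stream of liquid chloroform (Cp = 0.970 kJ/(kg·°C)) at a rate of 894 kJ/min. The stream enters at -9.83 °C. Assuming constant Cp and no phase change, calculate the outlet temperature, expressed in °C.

T_out = 11.9 °C

Q = 894 kJ/min = 53640 kJ/h
ΔT = Q/(ṁ·Cp) = 53640/(2540×0.970) = 21.771 K
T_out = -9.83 + 21.771 = 11.941 °C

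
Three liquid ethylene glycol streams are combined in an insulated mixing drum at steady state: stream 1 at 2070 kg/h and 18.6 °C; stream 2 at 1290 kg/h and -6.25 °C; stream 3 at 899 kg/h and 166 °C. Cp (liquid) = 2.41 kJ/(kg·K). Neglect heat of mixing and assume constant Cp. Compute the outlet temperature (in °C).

Energy balance with Q = 0: Σ ṁᵢCp,ᵢ(T_out − Tᵢ) = 0
Σ ṁᵢCp,ᵢTᵢ = 2070×2.41×18.6 + 1290×2.41×-6.25 + 899×2.41×166 = 433010
Σ ṁᵢCp,ᵢ = 2070×2.41 + 1290×2.41 + 899×2.41 = 10264
T_out = 433010 / 10264 = 42.187 °C

T_out = 42.2 °C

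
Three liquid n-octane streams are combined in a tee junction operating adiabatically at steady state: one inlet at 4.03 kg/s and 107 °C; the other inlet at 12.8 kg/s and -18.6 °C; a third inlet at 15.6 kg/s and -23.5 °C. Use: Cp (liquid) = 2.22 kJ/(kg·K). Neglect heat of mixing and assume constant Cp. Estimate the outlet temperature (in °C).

No heat crosses the boundary, so H_out = H_in.
Σ ṁᵢCp,ᵢTᵢ = 4.03×2.22×107 + 12.8×2.22×-18.6 + 15.6×2.22×-23.5 = -385.1
Σ ṁᵢCp,ᵢ = 4.03×2.22 + 12.8×2.22 + 15.6×2.22 = 71.995
T_out = -385.1 / 71.995 = -5.3491 °C

T_out = -5.35 °C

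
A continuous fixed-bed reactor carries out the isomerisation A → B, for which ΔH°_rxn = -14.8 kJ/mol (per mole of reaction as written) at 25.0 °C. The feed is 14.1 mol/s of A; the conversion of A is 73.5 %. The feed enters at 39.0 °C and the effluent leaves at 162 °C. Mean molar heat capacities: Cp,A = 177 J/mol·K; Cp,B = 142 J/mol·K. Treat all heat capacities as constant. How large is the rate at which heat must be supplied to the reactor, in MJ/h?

Q_in = 374 MJ/h

Extent of reaction ξ = 0.735 × 14.1 = 10.364 mol/s
Reaction term: ξ·ΔH°_rxn = 10.364 × -14.8 = -153.38 kJ/s
Sensible, feed 39.0→25 °C: -34.94 kJ/s
Outlet flows (mol/s): A 3.7365, B 10.364
Sensible, products 25→162 °C: 292.22 kJ/s
Q = ΔH = 103.9 kJ/s = 103.9 kW
Heat supplied = 374.03 MJ/h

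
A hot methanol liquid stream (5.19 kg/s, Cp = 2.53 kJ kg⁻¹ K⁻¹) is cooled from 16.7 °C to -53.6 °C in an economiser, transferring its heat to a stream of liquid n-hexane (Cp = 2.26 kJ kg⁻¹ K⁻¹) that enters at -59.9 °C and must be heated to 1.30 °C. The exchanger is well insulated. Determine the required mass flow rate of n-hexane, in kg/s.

ṁ_c = 6.67 kg/s

Heat released by hot stream: Q = 5.19 × 2.53 × (16.7 − -53.6) = 923.09 kJ/s
Energy balance on cold side (adiabatic exchanger): Q = ṁ_c·Cp_c·(T_c,out − T_c,in)
ṁ_c = 923.09 / [2.26 × (1.30 − -59.9)] = 6.674 kg/s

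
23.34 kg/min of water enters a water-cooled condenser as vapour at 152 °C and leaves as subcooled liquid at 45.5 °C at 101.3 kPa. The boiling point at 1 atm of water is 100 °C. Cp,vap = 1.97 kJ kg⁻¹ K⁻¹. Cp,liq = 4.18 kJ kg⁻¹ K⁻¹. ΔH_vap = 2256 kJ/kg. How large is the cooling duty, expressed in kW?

Q_c = 1010 kW

vapour 152→100 °C: -102.44 kJ/kg
condensation at 100 °C: -2256 kJ/kg
liquid 100→45.5 °C: -227.81 kJ/kg
Δh = -102.44 + -2256 + -227.81 = -2586.2 kJ/kg
Q = ṁ·Δh = 23.34 kg/min × -2586.2 kJ/kg = -60363 kJ/min
|Q| = 1006.1 kW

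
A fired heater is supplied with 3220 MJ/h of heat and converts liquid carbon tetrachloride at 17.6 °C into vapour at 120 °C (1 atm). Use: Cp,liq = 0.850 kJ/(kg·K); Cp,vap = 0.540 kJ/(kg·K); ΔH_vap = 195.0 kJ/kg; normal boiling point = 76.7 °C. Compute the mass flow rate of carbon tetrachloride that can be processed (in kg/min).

Δh = 0.850×(76.7−17.6) + 195.0 + 0.540×(120−76.7) = 268.62 kJ/kg
Q = 3220 MJ/h = 894.44 kJ/s = 53667 kJ/min
ṁ = Q/Δh = 53667 / 268.62 = 199.79 kg/min

ṁ = 200 kg/min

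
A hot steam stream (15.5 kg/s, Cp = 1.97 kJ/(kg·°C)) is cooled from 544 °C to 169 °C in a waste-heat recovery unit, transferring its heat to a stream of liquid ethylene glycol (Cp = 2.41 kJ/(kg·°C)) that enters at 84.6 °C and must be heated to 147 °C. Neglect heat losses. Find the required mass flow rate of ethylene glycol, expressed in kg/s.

ṁ_c = 76.1 kg/s

Heat released by hot stream: Q = 15.5 × 1.97 × (544 − 169) = 11451 kJ/s
Energy balance on cold side (adiabatic exchanger): Q = ṁ_c·Cp_c·(T_c,out − T_c,in)
ṁ_c = 11451 / [2.41 × (147 − 84.6)] = 76.143 kg/s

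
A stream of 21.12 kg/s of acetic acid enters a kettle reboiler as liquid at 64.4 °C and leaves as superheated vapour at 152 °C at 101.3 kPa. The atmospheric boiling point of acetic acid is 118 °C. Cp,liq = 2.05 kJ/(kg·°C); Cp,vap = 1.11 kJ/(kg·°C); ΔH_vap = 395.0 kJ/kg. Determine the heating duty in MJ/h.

liquid 64.4→118 °C: 109.88 kJ/kg
vaporisation at 118 °C: 395 kJ/kg
vapour 118→152 °C: 37.74 kJ/kg
Δh = 109.88 + 395 + 37.74 = 542.62 kJ/kg
Q = ṁ·Δh = 21.12 kg/s × 542.62 kJ/kg = 11460 kJ/s
|Q| = 11460 kW = 41256 MJ/h

Q = 41300 MJ/h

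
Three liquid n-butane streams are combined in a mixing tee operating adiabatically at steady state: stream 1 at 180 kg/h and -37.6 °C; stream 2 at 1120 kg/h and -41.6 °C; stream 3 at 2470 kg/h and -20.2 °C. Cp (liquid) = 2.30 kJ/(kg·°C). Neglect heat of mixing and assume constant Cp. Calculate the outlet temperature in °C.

T_out = -27.4 °C

Adiabatic, steady state ⇒ Σ ṁᵢCp,ᵢ(T_out − Tᵢ) = 0
T_out = Σ ṁᵢCp,ᵢTᵢ / Σ ṁᵢCp,ᵢ
      = -237480 / 8671 = -27.388 °C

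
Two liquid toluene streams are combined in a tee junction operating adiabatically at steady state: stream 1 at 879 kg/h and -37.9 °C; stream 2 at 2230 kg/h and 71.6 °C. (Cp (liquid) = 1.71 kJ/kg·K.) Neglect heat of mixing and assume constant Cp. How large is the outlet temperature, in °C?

Energy balance with Q = 0: Σ ṁᵢCp,ᵢ(T_out − Tᵢ) = 0
Σ ṁᵢCp,ᵢTᵢ = 879×1.71×-37.9 + 2230×1.71×71.6 = 216070
Σ ṁᵢCp,ᵢ = 879×1.71 + 2230×1.71 = 5316.4
T_out = 216070 / 5316.4 = 40.641 °C

T_out = 40.6 °C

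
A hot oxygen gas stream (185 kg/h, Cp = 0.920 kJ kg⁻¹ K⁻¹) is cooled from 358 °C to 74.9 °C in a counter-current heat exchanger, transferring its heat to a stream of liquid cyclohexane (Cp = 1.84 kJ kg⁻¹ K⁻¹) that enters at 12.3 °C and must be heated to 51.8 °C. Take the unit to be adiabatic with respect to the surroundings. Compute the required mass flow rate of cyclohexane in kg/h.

ṁ_c = 663 kg/h

Heat released by hot stream: Q = 185 × 0.920 × (358 − 74.9) = 48184 kJ/h
Energy balance on cold side (adiabatic exchanger): Q = ṁ_c·Cp_c·(T_c,out − T_c,in)
ṁ_c = 48184 / [1.84 × (51.8 − 12.3)] = 662.96 kg/h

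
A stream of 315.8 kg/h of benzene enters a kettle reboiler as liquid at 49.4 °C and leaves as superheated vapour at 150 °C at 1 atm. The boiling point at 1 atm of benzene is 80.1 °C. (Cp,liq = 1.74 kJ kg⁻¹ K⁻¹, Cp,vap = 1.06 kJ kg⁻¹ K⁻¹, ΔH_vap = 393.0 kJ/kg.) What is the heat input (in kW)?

Q = 45.7 kW

liquid 49.4→80.1 °C: 53.418 kJ/kg
vaporisation at 80.1 °C: 393 kJ/kg
vapour 80.1→150 °C: 74.094 kJ/kg
Δh = 53.418 + 393 + 74.094 = 520.51 kJ/kg
Q = ṁ·Δh = 315.8 kg/h × 520.51 kJ/kg = 164380 kJ/h
|Q| = 45.66 kW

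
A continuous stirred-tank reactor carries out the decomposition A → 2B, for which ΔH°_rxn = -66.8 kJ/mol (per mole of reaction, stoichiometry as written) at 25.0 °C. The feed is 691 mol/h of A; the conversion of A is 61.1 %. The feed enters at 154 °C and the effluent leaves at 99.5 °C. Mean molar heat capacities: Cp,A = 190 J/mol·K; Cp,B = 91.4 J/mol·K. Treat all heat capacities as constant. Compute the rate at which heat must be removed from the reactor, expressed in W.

Extent of reaction ξ = 0.611 × 691 = 422.2 mol/h
Reaction term: ξ·ΔH°_rxn = 422.2 × -66.8 = -28203 kJ/h
Sensible, feed 154→25 °C: -16936 kJ/h
Outlet flows (mol/h): A 268.8, B 844.4
Sensible, products 25→99.5 °C: 9554.6 kJ/h
Q = ΔH = -35585 kJ/h = -9.8847 kW
Heat removed = 9884.7 W

Q_out = 9880 W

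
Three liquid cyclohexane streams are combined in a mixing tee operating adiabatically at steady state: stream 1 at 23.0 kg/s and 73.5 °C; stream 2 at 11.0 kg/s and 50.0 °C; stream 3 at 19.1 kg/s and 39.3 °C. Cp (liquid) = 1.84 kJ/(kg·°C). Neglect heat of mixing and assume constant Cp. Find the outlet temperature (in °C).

No heat crosses the boundary, so H_out = H_in.
T_out = Σ ṁᵢCp,ᵢTᵢ / Σ ṁᵢCp,ᵢ
      = 5503.7 / 97.704 = 56.33 °C

T_out = 56.3 °C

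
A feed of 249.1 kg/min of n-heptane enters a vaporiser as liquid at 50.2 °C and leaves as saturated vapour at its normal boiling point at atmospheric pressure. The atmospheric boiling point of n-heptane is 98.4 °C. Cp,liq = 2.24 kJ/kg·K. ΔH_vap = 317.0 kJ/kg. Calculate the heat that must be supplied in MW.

Q = 1.76 MW

liquid 50.2→98.4 °C: 107.97 kJ/kg
vaporisation at 98.4 °C: 317 kJ/kg
Δh = 107.97 + 317 = 424.97 kJ/kg
Q = ṁ·Δh = 249.1 kg/min × 424.97 kJ/kg = 105860 kJ/min
|Q| = 1764.3 kW = 1.7643 MW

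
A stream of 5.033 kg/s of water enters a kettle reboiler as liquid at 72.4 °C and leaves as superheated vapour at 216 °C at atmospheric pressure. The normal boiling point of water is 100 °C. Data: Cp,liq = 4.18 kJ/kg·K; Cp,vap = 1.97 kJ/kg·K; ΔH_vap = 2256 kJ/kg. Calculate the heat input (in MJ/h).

liquid 72.4→100 °C: 115.37 kJ/kg
vaporisation at 100 °C: 2256 kJ/kg
vapour 100→216 °C: 228.52 kJ/kg
Δh = 115.37 + 2256 + 228.52 = 2599.9 kJ/kg
Q = ṁ·Δh = 5.033 kg/s × 2599.9 kJ/kg = 13085 kJ/s
|Q| = 13085 kW = 47107 MJ/h

Q = 47100 MJ/h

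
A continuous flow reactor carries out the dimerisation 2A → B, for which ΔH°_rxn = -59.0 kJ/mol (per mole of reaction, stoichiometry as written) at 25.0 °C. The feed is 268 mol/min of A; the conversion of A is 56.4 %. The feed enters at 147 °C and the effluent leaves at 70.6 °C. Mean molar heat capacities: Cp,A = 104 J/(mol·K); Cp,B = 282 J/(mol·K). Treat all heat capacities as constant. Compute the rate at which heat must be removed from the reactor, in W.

Q_out = 106000 W

Extent of reaction ξ = 0.564 × 268 / 2 = 75.576 mol/min
Reaction term: ξ·ΔH°_rxn = 75.576 × -59.0 = -4459 kJ/min
Sensible, feed 147→25 °C: -3400.4 kJ/min
Outlet flows (mol/min): A 116.85, B 75.576
Sensible, products 25→70.6 °C: 1526 kJ/min
Q = ΔH = -6333.4 kJ/min = -105.56 kW
Heat removed = 105560 W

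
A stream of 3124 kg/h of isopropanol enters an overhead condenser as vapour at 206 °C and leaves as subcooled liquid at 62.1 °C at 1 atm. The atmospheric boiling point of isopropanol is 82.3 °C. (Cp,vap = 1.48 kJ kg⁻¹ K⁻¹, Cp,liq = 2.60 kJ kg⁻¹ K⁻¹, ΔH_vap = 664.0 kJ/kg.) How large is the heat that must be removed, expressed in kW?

Q_c = 781 kW

vapour 206→82.3 °C: -183.08 kJ/kg
condensation at 82.3 °C: -664 kJ/kg
liquid 82.3→62.1 °C: -52.52 kJ/kg
Δh = -183.08 + -664 + -52.52 = -899.6 kJ/kg
Q = ṁ·Δh = 3124 kg/h × -899.6 kJ/kg = -2.8103e+06 kJ/h
|Q| = 780.65 kW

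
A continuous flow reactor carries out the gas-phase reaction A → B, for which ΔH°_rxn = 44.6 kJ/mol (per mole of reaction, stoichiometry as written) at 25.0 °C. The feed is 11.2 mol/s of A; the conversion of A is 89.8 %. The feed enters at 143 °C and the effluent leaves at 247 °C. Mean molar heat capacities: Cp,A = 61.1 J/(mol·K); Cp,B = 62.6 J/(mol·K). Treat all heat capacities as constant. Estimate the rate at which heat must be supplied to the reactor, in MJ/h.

Extent of reaction ξ = 0.898 × 11.2 = 10.058 mol/s
Reaction term: ξ·ΔH°_rxn = 10.058 × 44.6 = 448.57 kJ/s
Sensible, feed 143→25 °C: -80.75 kJ/s
Outlet flows (mol/s): A 1.1424, B 10.058
Sensible, products 25→247 °C: 155.27 kJ/s
Q = ΔH = 523.09 kJ/s = 523.09 kW
Heat supplied = 1883.1 MJ/h

Q_in = 1880 MJ/h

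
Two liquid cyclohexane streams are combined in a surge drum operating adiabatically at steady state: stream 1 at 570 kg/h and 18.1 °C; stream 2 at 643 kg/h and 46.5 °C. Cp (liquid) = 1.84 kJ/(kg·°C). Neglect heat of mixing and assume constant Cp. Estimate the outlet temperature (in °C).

No heat crosses the boundary, so H_out = H_in.
T_out = Σ ṁᵢCp,ᵢTᵢ / Σ ṁᵢCp,ᵢ
      = 73998 / 2231.9 = 33.155 °C

T_out = 33.2 °C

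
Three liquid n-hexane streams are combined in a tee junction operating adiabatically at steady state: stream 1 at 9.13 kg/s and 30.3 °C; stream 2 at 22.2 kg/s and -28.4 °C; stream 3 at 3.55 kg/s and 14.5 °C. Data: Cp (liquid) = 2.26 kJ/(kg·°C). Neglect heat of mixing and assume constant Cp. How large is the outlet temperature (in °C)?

Adiabatic, steady state ⇒ Σ ṁᵢCp,ᵢ(T_out − Tᵢ) = 0
Σ ṁᵢCp,ᵢTᵢ = 9.13×2.26×30.3 + 22.2×2.26×-28.4 + 3.55×2.26×14.5 = -683.35
Σ ṁᵢCp,ᵢ = 9.13×2.26 + 22.2×2.26 + 3.55×2.26 = 78.829
T_out = -683.35 / 78.829 = -8.6687 °C

T_out = -8.67 °C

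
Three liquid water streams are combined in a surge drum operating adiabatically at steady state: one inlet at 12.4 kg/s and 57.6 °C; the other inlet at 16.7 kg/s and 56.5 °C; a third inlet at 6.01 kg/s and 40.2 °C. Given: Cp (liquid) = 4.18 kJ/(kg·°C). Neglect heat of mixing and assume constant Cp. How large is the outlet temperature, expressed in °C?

Adiabatic, steady state ⇒ Σ ṁᵢCp,ᵢ(T_out − Tᵢ) = 0
T_out = Σ ṁᵢCp,ᵢTᵢ / Σ ṁᵢCp,ᵢ
      = 7939.5 / 146.76 = 54.098 °C

T_out = 54.1 °C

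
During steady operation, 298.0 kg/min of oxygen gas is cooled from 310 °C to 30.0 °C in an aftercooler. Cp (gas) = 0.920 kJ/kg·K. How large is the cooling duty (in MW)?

Q_c = 1.28 MW

Q = ṁ·Cp·ΔT = 298.0 × 0.920 × (30.0 − 310) = -76765 kJ/min
Converting: 76765 / 60 s = 1279.4 kW
Cooling duty = 1.2794 MW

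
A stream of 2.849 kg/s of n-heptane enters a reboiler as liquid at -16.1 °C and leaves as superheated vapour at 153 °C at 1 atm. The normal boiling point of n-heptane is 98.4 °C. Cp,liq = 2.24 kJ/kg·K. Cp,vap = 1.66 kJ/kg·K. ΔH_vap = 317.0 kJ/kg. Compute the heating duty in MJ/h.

liquid -16.1→98.4 °C: 256.48 kJ/kg
vaporisation at 98.4 °C: 317 kJ/kg
vapour 98.4→153 °C: 90.636 kJ/kg
Δh = 256.48 + 317 + 90.636 = 664.12 kJ/kg
Q = ṁ·Δh = 2.849 kg/s × 664.12 kJ/kg = 1892.1 kJ/s
|Q| = 1892.1 kW = 6811.4 MJ/h

Q = 6810 MJ/h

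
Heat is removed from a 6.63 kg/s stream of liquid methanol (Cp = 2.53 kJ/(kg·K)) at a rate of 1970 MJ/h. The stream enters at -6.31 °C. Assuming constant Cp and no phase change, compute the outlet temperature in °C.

T_out = -38.9 °C

Q = 1970 MJ/h = 547.22 kJ/s
ΔT = Q/(ṁ·Cp) = 547.22/(6.63×2.53) = 32.623 K
T_out = -6.31 − 32.623 = -38.933 °C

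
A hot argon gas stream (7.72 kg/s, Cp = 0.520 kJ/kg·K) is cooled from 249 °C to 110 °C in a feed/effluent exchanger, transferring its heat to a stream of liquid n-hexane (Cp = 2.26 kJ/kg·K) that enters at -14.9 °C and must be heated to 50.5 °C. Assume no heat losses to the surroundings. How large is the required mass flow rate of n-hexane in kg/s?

ṁ_c = 3.78 kg/s

Heat released by hot stream: Q = 7.72 × 0.520 × (249 − 110) = 558 kJ/s
Energy balance on cold side (adiabatic exchanger): Q = ṁ_c·Cp_c·(T_c,out − T_c,in)
ṁ_c = 558 / [2.26 × (50.5 − -14.9)] = 3.7753 kg/s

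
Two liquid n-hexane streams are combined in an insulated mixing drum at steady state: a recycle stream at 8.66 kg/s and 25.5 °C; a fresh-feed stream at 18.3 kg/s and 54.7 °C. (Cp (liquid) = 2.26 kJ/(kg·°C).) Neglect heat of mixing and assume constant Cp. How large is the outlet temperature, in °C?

T_out = 45.3 °C

No heat crosses the boundary, so H_out = H_in.
Σ ṁᵢCp,ᵢTᵢ = 8.66×2.26×25.5 + 18.3×2.26×54.7 = 2761.4
Σ ṁᵢCp,ᵢ = 8.66×2.26 + 18.3×2.26 = 60.93
T_out = 2761.4 / 60.93 = 45.32 °C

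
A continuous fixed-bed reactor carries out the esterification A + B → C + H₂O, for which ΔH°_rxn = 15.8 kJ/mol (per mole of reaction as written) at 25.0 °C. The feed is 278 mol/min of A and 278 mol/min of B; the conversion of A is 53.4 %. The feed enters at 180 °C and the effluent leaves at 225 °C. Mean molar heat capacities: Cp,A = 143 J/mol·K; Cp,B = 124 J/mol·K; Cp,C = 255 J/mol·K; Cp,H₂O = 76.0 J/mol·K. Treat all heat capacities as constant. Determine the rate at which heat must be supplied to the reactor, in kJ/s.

Extent of reaction ξ = 0.534 × 278 = 148.45 mol/min
Reaction term: ξ·ΔH°_rxn = 148.45 × 15.8 = 2345.5 kJ/min
Sensible, feed 180→25 °C: -11505 kJ/min
Outlet flows (mol/min): A 129.55, B 129.55, C 148.45, H₂O 148.45
Sensible, products 25→225 °C: 16745 kJ/min
Q = ΔH = 7585.9 kJ/min = 126.43 kW
Heat supplied = 126.43 kJ/s

Q_in = 126 kJ/s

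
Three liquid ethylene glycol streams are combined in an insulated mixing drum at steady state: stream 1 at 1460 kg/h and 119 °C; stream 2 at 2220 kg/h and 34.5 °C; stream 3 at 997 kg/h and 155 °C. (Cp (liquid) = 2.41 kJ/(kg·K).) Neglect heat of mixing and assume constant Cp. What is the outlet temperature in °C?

T_out = 86.6 °C

Adiabatic, steady state ⇒ Σ ṁᵢCp,ᵢ(T_out − Tᵢ) = 0
Σ ṁᵢCp,ᵢTᵢ = 1460×2.41×119 + 2220×2.41×34.5 + 997×2.41×155 = 975720
Σ ṁᵢCp,ᵢ = 1460×2.41 + 2220×2.41 + 997×2.41 = 11272
T_out = 975720 / 11272 = 86.565 °C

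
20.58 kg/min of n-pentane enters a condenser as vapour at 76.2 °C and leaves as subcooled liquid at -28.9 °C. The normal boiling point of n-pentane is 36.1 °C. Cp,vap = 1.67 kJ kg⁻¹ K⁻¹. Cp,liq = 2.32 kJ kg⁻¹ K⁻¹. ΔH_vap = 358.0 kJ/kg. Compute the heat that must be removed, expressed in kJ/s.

vapour 76.2→36.1 °C: -66.967 kJ/kg
condensation at 36.1 °C: -358 kJ/kg
liquid 36.1→-28.9 °C: -150.8 kJ/kg
Δh = -66.967 + -358 + -150.8 = -575.77 kJ/kg
Q = ṁ·Δh = 20.58 kg/min × -575.77 kJ/kg = -11849 kJ/min
|Q| = 197.49 kW

Q_c = 197 kJ/s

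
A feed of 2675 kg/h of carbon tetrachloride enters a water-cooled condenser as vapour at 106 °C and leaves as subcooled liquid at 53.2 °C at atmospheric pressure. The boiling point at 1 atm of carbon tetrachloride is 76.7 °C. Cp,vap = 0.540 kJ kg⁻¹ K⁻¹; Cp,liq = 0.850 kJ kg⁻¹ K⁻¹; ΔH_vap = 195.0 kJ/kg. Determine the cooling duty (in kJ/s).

vapour 106→76.7 °C: -15.822 kJ/kg
condensation at 76.7 °C: -195 kJ/kg
liquid 76.7→53.2 °C: -19.975 kJ/kg
Δh = -15.822 + -195 + -19.975 = -230.8 kJ/kg
Q = ṁ·Δh = 2675 kg/h × -230.8 kJ/kg = -617380 kJ/h
|Q| = 171.49 kW

Q_c = 171 kJ/s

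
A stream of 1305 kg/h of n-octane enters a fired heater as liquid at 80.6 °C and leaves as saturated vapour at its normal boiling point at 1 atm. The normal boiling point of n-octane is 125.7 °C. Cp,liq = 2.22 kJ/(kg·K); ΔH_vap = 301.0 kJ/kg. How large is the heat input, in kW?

liquid 80.6→125.7 °C: 100.12 kJ/kg
vaporisation at 125.7 °C: 301 kJ/kg
Δh = 100.12 + 301 = 401.12 kJ/kg
Q = ṁ·Δh = 1305 kg/h × 401.12 kJ/kg = 523460 kJ/h
|Q| = 145.41 kW

Q = 145 kW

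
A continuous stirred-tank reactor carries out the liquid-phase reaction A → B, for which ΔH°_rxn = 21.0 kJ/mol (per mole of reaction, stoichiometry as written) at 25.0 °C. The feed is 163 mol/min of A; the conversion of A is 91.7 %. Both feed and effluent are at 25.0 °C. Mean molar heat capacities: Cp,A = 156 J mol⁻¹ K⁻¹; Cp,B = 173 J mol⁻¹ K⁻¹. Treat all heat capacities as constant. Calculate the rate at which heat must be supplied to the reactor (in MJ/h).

Extent of reaction ξ = 0.917 × 163 = 149.47 mol/min
Reaction term: ξ·ΔH°_rxn = 149.47 × 21.0 = 3138.9 kJ/min
Q = ΔH = 3138.9 kJ/min = 52.315 kW
Heat supplied = 188.33 MJ/h

Q_in = 188 MJ/h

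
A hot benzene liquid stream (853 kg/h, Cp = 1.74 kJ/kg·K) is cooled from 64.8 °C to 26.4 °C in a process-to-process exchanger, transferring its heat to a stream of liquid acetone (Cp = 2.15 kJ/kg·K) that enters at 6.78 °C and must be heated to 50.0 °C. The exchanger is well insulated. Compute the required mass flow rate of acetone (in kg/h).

Heat released by hot stream: Q = 853 × 1.74 × (64.8 − 26.4) = 56994 kJ/h
Energy balance on cold side (adiabatic exchanger): Q = ṁ_c·Cp_c·(T_c,out − T_c,in)
ṁ_c = 56994 / [2.15 × (50.0 − 6.78)] = 613.35 kg/h

ṁ_c = 613 kg/h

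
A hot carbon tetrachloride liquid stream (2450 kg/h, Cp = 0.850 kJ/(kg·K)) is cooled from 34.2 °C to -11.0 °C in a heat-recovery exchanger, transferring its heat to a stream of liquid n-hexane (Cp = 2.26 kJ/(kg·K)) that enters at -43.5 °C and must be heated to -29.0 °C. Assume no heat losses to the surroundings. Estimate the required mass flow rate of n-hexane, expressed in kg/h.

Heat released by hot stream: Q = 2450 × 0.850 × (34.2 − -11.0) = 94129 kJ/h
Energy balance on cold side (adiabatic exchanger): Q = ṁ_c·Cp_c·(T_c,out − T_c,in)
ṁ_c = 94129 / [2.26 × (-29.0 − -43.5)] = 2872.4 kg/h

ṁ_c = 2870 kg/h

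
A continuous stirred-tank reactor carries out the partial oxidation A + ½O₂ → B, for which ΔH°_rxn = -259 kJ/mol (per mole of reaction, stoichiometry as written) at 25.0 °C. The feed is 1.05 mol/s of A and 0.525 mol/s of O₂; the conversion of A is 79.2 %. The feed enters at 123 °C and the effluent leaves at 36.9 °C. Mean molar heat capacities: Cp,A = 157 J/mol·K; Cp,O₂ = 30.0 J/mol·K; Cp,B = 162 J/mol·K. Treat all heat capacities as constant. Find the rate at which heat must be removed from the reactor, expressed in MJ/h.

Q_out = 832 MJ/h

Extent of reaction ξ = 0.792 × 1.05 = 0.8316 mol/s
Reaction term: ξ·ΔH°_rxn = 0.8316 × -259 = -215.38 kJ/s
Sensible, feed 123→25 °C: -17.699 kJ/s
Outlet flows (mol/s): A 0.2184, O₂ 0.1092, B 0.8316
Sensible, products 25→36.9 °C: 2.0502 kJ/s
Q = ΔH = -231.03 kJ/s = -231.03 kW
Heat removed = 831.72 MJ/h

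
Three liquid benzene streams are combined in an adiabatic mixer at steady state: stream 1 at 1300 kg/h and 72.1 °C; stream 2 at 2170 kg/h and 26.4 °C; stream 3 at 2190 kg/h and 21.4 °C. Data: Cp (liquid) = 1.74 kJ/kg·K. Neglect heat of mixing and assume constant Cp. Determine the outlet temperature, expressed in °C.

T_out = 35.0 °C

Adiabatic, steady state ⇒ Σ ṁᵢCp,ᵢ(T_out − Tᵢ) = 0
Σ ṁᵢCp,ᵢTᵢ = 1300×1.74×72.1 + 2170×1.74×26.4 + 2190×1.74×21.4 = 344320
Σ ṁᵢCp,ᵢ = 1300×1.74 + 2170×1.74 + 2190×1.74 = 9848.4
T_out = 344320 / 9848.4 = 34.962 °C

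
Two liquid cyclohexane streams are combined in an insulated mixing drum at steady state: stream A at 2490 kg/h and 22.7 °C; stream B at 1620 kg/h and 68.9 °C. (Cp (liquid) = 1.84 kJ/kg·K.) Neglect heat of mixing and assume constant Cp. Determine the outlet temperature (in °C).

Energy balance with Q = 0: Σ ṁᵢCp,ᵢ(T_out − Tᵢ) = 0
Σ ṁᵢCp,ᵢTᵢ = 2490×1.84×22.7 + 1620×1.84×68.9 = 309380
Σ ṁᵢCp,ᵢ = 2490×1.84 + 1620×1.84 = 7562.4
T_out = 309380 / 7562.4 = 40.91 °C

T_out = 40.9 °C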